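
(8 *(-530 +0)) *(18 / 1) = -76320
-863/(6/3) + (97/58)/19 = -237708/551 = -431.41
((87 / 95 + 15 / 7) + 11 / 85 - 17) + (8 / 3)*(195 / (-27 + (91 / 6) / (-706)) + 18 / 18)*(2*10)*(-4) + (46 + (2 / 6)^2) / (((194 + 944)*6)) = 1312.38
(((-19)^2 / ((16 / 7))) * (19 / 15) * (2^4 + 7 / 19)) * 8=785897 / 30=26196.57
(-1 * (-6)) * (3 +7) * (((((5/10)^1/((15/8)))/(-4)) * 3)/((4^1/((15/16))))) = -45/16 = -2.81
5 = 5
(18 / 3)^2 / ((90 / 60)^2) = 16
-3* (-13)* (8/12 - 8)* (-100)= 28600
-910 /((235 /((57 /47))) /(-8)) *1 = 82992 /2209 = 37.57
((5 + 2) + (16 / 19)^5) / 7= 18381269 / 17332693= 1.06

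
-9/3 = -3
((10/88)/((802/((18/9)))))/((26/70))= 175/229372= 0.00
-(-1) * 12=12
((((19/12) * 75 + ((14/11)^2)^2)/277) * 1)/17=0.03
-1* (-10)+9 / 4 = 49 / 4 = 12.25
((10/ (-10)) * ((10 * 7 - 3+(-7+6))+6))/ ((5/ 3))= -216/ 5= -43.20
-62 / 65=-0.95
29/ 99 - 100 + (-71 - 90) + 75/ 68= -1747655/ 6732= -259.60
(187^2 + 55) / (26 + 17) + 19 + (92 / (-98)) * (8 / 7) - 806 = 389945 / 14749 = 26.44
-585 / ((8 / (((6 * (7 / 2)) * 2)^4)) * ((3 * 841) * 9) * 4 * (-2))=1252.60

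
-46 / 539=-0.09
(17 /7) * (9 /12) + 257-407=-4149 /28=-148.18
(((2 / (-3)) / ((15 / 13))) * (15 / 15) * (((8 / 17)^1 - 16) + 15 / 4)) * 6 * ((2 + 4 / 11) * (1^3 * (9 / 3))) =289.56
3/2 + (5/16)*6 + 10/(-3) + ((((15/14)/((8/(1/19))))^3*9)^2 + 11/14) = 230492349566251901651/278580681486800781312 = 0.83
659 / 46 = 14.33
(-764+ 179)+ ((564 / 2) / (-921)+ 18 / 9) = -583.31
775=775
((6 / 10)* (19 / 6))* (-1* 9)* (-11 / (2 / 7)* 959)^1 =12627153 / 20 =631357.65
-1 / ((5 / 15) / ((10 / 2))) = -15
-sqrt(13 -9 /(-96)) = -sqrt(838) /8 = -3.62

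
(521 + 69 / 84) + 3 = 14695 / 28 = 524.82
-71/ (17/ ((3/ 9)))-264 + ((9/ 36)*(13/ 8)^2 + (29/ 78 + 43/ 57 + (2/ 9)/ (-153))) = -22952407505/ 87070464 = -263.61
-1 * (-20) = 20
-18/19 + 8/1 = 134/19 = 7.05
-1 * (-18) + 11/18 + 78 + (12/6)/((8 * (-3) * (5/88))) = 95.14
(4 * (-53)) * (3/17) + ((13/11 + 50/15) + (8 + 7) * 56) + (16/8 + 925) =972832/561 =1734.10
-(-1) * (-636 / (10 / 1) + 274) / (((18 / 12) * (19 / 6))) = 4208 / 95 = 44.29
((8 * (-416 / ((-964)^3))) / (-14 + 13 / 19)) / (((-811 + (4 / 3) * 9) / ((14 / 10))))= 6916 / 14147784387935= 0.00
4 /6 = 2 /3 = 0.67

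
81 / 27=3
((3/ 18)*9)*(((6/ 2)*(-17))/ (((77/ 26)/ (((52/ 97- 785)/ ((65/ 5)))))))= 11642229/ 7469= 1558.74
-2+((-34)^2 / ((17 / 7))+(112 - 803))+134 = -83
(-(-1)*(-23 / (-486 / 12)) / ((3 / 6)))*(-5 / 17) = -460 / 1377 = -0.33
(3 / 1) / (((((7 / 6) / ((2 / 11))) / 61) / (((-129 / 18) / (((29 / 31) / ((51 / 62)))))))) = -401319 / 2233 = -179.72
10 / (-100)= -1 / 10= -0.10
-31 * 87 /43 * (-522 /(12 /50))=136418.02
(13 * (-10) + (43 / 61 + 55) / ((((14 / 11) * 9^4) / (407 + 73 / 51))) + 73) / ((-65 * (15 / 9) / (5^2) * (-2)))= -6.26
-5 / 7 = -0.71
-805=-805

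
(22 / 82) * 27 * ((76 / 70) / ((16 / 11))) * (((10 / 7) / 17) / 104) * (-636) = -9869607 / 3551912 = -2.78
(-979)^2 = 958441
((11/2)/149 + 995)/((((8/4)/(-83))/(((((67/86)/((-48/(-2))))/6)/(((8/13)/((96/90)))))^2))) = -18671098000763/5141509862400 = -3.63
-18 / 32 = -9 / 16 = -0.56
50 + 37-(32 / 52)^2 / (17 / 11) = 249247 / 2873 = 86.75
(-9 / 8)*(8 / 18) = -1 / 2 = -0.50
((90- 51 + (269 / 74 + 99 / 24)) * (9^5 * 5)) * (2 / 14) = 4086486045 / 2072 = 1972242.30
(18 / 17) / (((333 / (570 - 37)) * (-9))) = -1066 / 5661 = -0.19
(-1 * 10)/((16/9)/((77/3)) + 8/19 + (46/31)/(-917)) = -17823729/871043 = -20.46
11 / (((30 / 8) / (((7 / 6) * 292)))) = 44968 / 45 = 999.29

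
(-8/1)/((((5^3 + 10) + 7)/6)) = -24/71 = -0.34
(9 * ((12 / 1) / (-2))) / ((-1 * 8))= 27 / 4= 6.75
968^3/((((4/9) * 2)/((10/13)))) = 10204191360/13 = 784937796.92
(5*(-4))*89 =-1780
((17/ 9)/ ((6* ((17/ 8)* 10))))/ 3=2/ 405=0.00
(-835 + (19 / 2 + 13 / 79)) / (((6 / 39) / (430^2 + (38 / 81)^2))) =-514136467808054 / 518319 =-991930582.92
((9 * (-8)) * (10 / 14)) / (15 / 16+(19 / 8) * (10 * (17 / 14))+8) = -5760 / 4231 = -1.36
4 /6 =2 /3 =0.67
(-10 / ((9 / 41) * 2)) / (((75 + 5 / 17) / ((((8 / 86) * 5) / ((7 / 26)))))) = -45305 / 86688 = -0.52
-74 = -74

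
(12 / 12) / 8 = 1 / 8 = 0.12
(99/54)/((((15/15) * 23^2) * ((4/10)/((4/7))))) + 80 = 888775/11109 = 80.00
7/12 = 0.58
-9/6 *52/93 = -26/31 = -0.84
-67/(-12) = 67/12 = 5.58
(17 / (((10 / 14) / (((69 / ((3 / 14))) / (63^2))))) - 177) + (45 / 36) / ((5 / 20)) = -68878 / 405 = -170.07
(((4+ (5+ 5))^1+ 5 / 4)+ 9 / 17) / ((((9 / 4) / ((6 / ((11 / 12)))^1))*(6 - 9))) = -8584 / 561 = -15.30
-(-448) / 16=28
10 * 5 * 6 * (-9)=-2700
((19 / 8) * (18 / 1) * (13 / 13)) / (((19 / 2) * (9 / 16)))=8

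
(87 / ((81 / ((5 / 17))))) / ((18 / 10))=725 / 4131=0.18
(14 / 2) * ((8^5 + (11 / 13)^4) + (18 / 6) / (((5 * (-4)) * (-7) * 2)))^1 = 229379.66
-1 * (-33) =33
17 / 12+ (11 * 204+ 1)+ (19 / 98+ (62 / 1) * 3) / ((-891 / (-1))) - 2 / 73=28640595923 / 12748428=2246.60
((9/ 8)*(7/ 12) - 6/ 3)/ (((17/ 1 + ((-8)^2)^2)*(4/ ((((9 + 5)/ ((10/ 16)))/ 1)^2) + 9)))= -4214/ 116188137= -0.00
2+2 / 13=28 / 13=2.15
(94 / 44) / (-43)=-0.05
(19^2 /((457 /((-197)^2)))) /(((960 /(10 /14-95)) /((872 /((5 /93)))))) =-1562218533843 /31990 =-48834589.99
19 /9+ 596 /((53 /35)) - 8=184931 /477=387.70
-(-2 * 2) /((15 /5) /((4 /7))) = 16 /21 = 0.76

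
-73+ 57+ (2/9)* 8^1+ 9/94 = -11951/846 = -14.13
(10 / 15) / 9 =2 / 27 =0.07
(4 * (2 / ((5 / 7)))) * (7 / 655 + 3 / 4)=27902 / 3275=8.52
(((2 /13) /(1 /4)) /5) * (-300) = -480 /13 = -36.92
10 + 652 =662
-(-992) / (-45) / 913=-992 / 41085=-0.02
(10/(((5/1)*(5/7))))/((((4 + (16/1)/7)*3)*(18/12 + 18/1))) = 49/6435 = 0.01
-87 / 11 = -7.91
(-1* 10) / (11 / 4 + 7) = -40 / 39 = -1.03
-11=-11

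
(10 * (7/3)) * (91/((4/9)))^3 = 6409121355/32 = 200285042.34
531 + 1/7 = 3718/7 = 531.14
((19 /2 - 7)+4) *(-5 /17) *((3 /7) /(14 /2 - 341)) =195 /79492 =0.00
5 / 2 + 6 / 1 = 17 / 2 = 8.50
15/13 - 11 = -128/13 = -9.85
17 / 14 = 1.21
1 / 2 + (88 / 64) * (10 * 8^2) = 880.50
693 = 693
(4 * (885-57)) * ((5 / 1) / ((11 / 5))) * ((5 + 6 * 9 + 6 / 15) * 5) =2235600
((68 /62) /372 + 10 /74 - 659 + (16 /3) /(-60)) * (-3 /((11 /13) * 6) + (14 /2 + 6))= -191894269931 /23467620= -8176.98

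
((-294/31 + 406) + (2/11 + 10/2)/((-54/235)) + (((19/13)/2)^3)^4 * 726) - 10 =55763310143212868590991/146435733997351299072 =380.80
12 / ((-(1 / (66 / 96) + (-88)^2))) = -11 / 7100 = -0.00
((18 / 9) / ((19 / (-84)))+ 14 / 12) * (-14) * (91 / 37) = 557375 / 2109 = 264.28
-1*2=-2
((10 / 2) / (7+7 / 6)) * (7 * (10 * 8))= 2400 / 7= 342.86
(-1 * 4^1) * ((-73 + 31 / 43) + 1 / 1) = 12260 / 43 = 285.12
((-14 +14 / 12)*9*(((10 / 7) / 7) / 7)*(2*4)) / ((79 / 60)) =-79200 / 3871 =-20.46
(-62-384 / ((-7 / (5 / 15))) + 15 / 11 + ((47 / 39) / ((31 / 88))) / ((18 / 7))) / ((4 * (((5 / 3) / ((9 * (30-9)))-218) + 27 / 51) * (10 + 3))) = 1752782739 / 483187814824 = 0.00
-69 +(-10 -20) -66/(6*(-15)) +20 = -1174/15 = -78.27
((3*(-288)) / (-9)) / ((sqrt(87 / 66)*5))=96*sqrt(638) / 145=16.72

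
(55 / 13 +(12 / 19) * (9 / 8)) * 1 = 2441 / 494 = 4.94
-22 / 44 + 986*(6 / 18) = 328.17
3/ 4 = 0.75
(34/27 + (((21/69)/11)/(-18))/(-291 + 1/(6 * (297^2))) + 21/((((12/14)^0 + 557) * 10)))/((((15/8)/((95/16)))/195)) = 18499089371983259/23719220705304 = 779.92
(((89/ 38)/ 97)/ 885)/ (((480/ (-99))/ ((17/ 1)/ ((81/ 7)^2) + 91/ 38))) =-123100439/ 8675229237120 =-0.00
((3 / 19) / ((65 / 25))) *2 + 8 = 2006 / 247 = 8.12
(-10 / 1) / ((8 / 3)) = -15 / 4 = -3.75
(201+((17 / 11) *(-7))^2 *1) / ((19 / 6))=230892 / 2299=100.43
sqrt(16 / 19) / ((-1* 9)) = -4* sqrt(19) / 171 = -0.10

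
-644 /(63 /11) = -1012 /9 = -112.44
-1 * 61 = -61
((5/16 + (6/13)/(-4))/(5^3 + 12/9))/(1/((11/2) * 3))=4059/157664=0.03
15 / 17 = 0.88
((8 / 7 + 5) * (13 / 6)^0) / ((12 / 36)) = 129 / 7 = 18.43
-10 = -10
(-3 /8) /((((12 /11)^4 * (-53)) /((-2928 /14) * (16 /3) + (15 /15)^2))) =-114214441 /20514816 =-5.57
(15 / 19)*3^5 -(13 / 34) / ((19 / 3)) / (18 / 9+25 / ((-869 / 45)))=75935199 / 395998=191.76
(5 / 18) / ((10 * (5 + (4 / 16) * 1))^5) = 16 / 22973068125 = 0.00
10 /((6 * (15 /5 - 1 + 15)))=5 /51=0.10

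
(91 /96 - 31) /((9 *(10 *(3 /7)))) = -4039 /5184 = -0.78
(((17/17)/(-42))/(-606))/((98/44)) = 11/623574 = 0.00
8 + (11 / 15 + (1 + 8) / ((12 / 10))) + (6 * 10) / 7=5209 / 210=24.80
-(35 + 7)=-42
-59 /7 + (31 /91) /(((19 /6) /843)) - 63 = 19.26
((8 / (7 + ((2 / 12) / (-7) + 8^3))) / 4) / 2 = 42 / 21797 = 0.00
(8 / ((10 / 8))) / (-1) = -32 / 5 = -6.40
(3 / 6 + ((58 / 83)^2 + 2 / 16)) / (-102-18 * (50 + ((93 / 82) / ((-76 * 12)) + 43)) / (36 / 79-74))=-0.01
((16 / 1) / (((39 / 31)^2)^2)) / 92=3694084 / 53209143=0.07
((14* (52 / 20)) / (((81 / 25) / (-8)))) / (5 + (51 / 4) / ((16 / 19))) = -465920 / 104409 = -4.46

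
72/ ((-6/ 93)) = -1116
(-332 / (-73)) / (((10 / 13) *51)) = 2158 / 18615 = 0.12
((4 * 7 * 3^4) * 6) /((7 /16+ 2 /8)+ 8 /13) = 2830464 /271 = 10444.52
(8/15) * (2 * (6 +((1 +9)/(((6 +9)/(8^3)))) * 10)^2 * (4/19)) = 2625536.10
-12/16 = -3/4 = -0.75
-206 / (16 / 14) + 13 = -669 / 4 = -167.25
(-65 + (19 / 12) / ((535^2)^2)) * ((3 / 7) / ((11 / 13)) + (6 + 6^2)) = -905406808920023 / 327699002500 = -2762.92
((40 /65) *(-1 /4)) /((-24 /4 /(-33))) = -11 /13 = -0.85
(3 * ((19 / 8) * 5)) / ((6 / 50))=2375 / 8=296.88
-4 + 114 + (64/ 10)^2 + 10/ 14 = 26543/ 175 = 151.67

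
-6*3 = -18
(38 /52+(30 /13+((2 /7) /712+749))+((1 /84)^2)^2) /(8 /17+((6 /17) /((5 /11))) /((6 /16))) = 3682219833973865 /12442402732032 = 295.94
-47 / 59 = -0.80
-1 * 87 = -87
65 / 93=0.70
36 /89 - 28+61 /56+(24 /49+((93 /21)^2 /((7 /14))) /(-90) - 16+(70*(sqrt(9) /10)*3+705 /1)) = 162725849 /224280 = 725.55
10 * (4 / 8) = 5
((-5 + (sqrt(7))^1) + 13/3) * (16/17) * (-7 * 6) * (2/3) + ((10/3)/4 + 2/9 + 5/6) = 2977/153 - 448 * sqrt(7)/17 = -50.27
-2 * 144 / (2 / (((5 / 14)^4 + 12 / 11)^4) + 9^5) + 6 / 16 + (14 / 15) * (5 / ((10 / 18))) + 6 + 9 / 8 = 15.90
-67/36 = -1.86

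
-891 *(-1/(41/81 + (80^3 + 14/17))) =1226907/705025831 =0.00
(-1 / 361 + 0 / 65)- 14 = -5055 / 361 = -14.00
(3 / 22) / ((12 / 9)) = 9 / 88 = 0.10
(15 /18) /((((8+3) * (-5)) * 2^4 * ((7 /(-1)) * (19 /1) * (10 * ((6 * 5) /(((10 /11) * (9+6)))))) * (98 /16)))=1 /18925368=0.00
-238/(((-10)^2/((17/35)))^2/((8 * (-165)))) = 162129/21875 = 7.41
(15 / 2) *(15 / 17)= 225 / 34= 6.62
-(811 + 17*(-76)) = 481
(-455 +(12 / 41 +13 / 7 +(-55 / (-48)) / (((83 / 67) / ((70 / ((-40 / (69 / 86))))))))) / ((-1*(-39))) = -19847938057 / 1704440192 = -11.64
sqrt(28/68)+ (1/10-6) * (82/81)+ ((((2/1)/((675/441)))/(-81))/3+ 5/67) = -7208726/1221075+ sqrt(119)/17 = -5.26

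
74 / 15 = 4.93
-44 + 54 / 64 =-1381 / 32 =-43.16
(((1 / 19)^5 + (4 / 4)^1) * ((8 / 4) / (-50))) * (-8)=792352 / 2476099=0.32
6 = 6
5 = 5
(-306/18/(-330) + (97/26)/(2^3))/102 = 17773/3500640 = 0.01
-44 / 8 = -5.50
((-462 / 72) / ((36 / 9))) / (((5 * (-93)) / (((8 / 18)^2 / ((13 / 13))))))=0.00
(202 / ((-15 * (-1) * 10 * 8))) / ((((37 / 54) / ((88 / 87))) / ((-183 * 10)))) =-2439756 / 5365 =-454.75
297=297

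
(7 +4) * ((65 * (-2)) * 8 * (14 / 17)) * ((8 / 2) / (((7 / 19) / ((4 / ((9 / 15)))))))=-34777600 / 51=-681913.73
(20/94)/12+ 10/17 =2905/4794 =0.61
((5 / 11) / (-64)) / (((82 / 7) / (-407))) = 1295 / 5248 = 0.25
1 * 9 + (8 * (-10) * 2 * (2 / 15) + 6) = -19 / 3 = -6.33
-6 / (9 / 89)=-178 / 3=-59.33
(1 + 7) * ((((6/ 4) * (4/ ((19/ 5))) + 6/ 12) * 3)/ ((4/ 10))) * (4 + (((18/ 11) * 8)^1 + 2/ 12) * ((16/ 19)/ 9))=23361880/ 35739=653.68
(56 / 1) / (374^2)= 14 / 34969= 0.00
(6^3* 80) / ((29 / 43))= 743040 / 29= 25622.07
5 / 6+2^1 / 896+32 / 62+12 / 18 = 28031 / 13888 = 2.02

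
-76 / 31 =-2.45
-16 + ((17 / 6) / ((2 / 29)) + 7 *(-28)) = -2051 / 12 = -170.92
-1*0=0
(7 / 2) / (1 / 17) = 119 / 2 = 59.50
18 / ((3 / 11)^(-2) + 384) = 162 / 3577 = 0.05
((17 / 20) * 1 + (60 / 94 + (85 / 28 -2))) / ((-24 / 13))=-2249 / 1645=-1.37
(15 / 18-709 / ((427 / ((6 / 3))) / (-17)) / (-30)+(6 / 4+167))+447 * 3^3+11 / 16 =418020669 / 34160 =12237.14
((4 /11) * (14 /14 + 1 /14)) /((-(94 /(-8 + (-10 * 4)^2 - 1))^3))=-60409021065 /31977484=-1889.11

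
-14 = -14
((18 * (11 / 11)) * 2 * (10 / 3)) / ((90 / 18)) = 24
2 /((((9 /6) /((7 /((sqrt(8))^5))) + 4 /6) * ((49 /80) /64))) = -15360 /165839 + 4423680 * sqrt(2) /1160873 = 5.30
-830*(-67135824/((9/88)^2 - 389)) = -86303370295296/602467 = -143249954.43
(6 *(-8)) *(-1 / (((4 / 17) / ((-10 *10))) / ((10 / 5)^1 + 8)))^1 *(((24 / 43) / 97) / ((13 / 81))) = -396576000 / 54223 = -7313.80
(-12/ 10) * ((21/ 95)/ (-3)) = 42/ 475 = 0.09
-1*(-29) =29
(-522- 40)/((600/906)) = -42431/50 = -848.62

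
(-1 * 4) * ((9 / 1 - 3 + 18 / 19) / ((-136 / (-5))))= -330 / 323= -1.02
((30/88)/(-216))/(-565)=0.00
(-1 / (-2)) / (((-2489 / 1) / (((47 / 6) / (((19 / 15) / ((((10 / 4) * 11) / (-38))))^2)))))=-10663125 / 20759614016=-0.00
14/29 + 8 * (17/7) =4042/203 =19.91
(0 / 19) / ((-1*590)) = 0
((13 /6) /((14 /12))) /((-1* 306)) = -13 /2142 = -0.01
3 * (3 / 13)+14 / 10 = 136 / 65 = 2.09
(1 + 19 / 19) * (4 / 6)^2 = 8 / 9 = 0.89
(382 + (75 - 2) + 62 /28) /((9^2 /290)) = 928145 /567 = 1636.94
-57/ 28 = -2.04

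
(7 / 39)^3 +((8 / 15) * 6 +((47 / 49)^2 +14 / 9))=4045844144 / 712124595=5.68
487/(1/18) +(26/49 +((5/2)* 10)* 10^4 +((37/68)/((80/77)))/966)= 258766.53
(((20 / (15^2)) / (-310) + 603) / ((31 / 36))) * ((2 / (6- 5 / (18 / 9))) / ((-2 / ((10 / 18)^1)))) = -33647384 / 302715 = -111.15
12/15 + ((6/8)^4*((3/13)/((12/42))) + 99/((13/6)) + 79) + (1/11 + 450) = 210803059/366080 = 575.84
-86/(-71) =1.21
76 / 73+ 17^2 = 21173 / 73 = 290.04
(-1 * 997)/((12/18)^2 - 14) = 8973/122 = 73.55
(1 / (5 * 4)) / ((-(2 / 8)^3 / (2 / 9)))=-32 / 45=-0.71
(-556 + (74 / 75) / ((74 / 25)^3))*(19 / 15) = -173533517 / 246420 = -704.22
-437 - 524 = -961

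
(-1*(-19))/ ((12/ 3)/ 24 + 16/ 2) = 2.33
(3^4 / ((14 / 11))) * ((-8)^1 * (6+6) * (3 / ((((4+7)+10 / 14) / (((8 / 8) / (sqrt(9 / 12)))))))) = -42768 * sqrt(3) / 41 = -1806.74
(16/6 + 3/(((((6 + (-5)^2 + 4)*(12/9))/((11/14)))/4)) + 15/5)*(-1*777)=-319199/70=-4559.99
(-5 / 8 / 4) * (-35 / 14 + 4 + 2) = -35 / 64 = -0.55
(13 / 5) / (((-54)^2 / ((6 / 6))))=13 / 14580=0.00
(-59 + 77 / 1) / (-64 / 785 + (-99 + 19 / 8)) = -37680 / 202439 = -0.19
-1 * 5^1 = -5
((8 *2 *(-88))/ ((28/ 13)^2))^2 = 221176384/ 2401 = 92118.44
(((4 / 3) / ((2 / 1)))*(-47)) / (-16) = 47 / 24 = 1.96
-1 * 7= -7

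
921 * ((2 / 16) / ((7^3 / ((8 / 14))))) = 921 / 4802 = 0.19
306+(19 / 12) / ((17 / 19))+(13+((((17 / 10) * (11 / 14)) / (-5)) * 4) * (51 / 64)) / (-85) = 51681283 / 168000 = 307.63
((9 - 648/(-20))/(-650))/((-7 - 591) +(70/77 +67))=2277/18950750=0.00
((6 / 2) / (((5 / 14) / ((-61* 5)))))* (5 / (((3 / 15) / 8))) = -512400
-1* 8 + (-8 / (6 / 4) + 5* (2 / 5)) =-34 / 3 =-11.33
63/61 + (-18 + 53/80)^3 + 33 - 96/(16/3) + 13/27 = -4380710854141/843264000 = -5194.95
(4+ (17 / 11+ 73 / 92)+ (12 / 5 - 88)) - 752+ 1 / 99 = -3441379 / 4140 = -831.25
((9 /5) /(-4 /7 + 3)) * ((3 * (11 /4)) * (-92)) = -47817 /85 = -562.55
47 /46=1.02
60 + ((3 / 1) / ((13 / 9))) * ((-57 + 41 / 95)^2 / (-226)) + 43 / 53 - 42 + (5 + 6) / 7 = -44389942496 / 4918615975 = -9.02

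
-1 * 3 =-3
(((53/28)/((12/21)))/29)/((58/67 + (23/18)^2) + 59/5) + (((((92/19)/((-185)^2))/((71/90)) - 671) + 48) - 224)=-1407989769921058633/1662341614912060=-846.99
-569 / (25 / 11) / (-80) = 6259 / 2000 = 3.13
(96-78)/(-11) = -18/11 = -1.64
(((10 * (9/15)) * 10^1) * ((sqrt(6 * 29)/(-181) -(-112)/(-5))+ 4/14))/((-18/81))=270 * sqrt(174)/181+ 41796/7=5990.53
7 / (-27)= -7 / 27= -0.26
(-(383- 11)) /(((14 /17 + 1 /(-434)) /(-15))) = 41169240 /6059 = 6794.73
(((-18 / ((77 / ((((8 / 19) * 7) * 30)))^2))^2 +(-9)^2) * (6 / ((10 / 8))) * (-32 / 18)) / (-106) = 26229432547008 / 505627886665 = 51.87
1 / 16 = 0.06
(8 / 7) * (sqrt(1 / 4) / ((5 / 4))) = 16 / 35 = 0.46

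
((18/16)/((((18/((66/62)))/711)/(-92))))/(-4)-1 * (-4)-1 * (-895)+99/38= 1989.61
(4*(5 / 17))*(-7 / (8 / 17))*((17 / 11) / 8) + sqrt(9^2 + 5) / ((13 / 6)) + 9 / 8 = -397 / 176 + 6*sqrt(86) / 13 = 2.02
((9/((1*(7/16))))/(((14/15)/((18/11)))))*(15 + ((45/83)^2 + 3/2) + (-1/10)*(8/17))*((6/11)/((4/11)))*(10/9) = 63545416920/63123907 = 1006.68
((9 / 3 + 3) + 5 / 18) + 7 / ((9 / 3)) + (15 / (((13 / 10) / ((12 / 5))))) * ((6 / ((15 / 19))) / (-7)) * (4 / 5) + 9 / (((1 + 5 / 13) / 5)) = 69854 / 4095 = 17.06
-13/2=-6.50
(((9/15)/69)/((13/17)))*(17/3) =289/4485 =0.06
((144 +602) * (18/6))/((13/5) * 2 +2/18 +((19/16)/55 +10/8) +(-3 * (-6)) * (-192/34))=-60264864/2559893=-23.54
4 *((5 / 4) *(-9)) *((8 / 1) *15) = -5400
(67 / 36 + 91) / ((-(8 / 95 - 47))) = 317585 / 160452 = 1.98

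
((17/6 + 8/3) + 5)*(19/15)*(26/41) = 1729/205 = 8.43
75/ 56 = 1.34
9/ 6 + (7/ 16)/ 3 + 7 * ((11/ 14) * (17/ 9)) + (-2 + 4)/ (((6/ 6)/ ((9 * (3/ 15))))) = 11257/ 720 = 15.63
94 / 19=4.95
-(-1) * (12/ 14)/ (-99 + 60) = -2/ 91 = -0.02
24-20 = 4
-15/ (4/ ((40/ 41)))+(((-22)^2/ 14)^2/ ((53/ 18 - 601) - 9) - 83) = -1945578151/ 21952343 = -88.63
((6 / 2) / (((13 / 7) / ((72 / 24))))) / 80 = 63 / 1040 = 0.06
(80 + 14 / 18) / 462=727 / 4158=0.17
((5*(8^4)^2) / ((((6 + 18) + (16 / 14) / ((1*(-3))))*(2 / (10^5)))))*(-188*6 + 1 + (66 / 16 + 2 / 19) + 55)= -111683862528000000 / 589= -189616065412563.67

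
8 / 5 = 1.60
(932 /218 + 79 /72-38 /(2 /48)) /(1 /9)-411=-7473605 /872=-8570.65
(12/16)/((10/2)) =3/20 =0.15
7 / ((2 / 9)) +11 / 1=85 / 2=42.50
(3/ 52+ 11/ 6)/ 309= 295/ 48204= 0.01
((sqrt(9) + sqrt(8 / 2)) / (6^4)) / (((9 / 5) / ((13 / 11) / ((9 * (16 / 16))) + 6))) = 15175 / 1154736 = 0.01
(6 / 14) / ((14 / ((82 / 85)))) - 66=-274767 / 4165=-65.97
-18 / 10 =-1.80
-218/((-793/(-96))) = -20928/793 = -26.39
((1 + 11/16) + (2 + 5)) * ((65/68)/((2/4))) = 9035/544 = 16.61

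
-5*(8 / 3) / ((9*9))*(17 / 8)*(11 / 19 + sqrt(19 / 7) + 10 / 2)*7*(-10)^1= 850*sqrt(133) / 243 + 630700 / 4617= 176.94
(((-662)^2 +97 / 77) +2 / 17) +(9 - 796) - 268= 572282204 / 1309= 437190.38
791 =791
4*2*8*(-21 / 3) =-448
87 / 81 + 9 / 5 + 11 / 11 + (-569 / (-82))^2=47224387 / 907740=52.02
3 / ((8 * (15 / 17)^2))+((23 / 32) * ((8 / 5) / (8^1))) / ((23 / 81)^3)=8583139 / 1269600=6.76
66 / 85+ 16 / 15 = 94 / 51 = 1.84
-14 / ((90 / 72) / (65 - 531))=26096 / 5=5219.20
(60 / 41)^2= 3600 / 1681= 2.14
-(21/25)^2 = -441/625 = -0.71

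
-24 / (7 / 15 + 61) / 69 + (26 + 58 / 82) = 11607825 / 434723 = 26.70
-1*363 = -363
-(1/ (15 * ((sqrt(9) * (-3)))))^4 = -1/ 332150625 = -0.00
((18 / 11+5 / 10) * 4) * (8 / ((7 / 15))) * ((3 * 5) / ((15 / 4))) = 45120 / 77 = 585.97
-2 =-2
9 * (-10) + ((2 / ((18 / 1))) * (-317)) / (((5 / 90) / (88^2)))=-4909786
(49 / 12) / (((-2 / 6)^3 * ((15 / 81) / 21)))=-250047 / 20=-12502.35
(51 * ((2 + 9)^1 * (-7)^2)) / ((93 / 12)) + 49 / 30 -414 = 2915179 / 930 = 3134.60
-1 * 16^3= -4096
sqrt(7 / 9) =sqrt(7) / 3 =0.88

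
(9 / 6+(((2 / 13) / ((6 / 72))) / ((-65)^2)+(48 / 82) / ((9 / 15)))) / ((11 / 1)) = 11151743 / 49542350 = 0.23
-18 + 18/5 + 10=-22/5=-4.40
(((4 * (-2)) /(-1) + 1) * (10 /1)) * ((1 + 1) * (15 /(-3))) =-900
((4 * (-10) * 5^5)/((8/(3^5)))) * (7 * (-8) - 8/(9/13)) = 256500000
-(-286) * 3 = 858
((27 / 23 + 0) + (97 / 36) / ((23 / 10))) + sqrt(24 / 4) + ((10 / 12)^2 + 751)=sqrt(6) + 208115 / 276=756.49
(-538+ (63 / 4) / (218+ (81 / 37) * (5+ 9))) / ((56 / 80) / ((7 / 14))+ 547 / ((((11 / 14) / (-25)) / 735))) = 217756759 / 5178339033280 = 0.00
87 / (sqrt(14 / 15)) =87*sqrt(210) / 14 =90.05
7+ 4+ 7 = 18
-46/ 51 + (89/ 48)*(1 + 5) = 10.22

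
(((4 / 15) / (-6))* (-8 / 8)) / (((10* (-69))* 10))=-1 / 155250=-0.00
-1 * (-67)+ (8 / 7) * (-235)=-1411 / 7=-201.57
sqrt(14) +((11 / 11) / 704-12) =-8447 / 704 +sqrt(14) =-8.26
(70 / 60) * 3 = 7 / 2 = 3.50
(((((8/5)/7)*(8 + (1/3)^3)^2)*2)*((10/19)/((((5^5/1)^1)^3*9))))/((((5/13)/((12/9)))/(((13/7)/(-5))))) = -20788352/285321807861328125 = -0.00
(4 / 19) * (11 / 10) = 0.23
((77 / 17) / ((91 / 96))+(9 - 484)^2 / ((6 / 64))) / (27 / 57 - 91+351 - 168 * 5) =-4152.83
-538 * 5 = -2690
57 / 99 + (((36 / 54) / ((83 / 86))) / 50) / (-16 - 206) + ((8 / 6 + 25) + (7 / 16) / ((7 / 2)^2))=5734388281 / 212820300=26.94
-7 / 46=-0.15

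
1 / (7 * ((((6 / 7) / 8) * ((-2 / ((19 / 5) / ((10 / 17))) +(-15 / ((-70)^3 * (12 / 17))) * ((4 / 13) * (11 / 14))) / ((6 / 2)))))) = -16130878400 / 1248459599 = -12.92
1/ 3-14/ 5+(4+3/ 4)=137/ 60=2.28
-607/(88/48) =-331.09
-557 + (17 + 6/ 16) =-4317/ 8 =-539.62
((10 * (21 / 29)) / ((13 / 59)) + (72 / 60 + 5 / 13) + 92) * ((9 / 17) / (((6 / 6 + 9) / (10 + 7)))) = 2145213 / 18850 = 113.80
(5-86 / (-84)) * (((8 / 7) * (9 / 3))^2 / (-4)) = -17.70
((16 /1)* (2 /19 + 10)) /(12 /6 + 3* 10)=96 /19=5.05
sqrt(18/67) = 0.52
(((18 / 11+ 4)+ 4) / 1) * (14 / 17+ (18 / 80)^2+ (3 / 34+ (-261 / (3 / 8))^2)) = 4668018.00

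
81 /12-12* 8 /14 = -0.11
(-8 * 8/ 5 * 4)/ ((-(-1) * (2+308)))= -128/ 775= -0.17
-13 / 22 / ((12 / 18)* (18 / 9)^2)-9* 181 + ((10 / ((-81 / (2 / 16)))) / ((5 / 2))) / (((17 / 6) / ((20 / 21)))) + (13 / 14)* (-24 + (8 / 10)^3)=-350114957693 / 212058000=-1651.03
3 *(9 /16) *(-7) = -189 /16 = -11.81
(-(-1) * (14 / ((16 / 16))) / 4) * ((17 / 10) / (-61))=-119 / 1220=-0.10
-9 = -9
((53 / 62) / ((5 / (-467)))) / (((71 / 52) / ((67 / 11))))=-43116242 / 121055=-356.17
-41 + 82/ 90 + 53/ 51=-29873/ 765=-39.05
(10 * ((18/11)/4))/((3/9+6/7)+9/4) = 3780/3179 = 1.19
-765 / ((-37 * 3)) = 255 / 37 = 6.89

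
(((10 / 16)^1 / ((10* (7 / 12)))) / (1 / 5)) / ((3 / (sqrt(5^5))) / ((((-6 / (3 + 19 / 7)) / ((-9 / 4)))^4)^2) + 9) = -23737807549715 / 2403725731602288 + 9380669484375* sqrt(5) / 801241910534096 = 0.02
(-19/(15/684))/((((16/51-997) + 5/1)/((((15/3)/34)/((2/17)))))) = 55233/50576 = 1.09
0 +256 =256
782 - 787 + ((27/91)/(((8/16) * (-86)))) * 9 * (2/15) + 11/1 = 117228/19565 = 5.99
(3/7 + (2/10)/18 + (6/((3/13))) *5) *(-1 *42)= -82177/15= -5478.47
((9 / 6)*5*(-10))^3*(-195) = 82265625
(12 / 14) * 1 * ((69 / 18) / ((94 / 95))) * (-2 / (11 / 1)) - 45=-45.60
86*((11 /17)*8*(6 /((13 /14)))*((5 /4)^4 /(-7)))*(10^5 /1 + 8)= -22173648750 /221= -100333252.26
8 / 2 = 4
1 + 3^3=28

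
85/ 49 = 1.73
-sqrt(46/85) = -sqrt(3910)/85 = -0.74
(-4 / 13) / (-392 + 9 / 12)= 16 / 20345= 0.00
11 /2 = 5.50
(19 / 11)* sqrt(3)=19* sqrt(3) / 11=2.99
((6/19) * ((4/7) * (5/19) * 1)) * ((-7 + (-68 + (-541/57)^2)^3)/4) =3691179652720060/28889040732741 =127.77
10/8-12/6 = -3/4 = -0.75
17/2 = 8.50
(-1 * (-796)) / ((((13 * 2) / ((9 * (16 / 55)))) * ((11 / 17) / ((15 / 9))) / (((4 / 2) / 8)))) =81192 / 1573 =51.62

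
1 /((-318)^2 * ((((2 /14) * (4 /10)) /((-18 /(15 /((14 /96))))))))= -0.00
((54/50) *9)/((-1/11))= -2673/25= -106.92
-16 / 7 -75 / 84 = -89 / 28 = -3.18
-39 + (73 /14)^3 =282001 /2744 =102.77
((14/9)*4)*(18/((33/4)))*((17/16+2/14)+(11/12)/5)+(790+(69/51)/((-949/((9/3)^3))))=6459055411/7985835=808.81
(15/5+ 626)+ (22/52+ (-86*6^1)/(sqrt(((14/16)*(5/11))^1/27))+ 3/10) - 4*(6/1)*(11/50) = 202944/325 - 3096*sqrt(2310)/35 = -3627.02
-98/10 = -49/5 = -9.80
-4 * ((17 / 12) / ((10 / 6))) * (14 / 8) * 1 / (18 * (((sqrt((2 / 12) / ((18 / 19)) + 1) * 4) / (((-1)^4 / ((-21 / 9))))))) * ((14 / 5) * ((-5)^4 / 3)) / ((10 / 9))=1785 * sqrt(381) / 2032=17.15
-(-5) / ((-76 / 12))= -15 / 19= -0.79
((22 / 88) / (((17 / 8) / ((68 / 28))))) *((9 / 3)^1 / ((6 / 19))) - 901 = -6288 / 7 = -898.29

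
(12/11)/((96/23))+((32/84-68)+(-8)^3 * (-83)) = 78408131/1848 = 42428.64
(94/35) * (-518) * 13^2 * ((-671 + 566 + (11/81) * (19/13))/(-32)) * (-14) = 4365931661/405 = 10780078.18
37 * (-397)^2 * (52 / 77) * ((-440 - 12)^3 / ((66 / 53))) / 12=-185518518834834848 / 7623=-24336680943832.46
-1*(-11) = 11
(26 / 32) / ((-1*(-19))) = 13 / 304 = 0.04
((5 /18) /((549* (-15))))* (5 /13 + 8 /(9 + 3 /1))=-41 /1156194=-0.00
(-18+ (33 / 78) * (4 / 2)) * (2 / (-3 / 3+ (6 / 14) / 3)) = 1561 / 39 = 40.03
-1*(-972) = 972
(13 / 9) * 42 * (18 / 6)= 182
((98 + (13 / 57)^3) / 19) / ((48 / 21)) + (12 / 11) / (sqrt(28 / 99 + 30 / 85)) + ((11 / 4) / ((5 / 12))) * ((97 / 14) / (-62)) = 18 * sqrt(200090) / 5885 + 92804675777 / 61084059120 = 2.89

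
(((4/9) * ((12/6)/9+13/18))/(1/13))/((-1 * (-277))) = 442/22437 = 0.02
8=8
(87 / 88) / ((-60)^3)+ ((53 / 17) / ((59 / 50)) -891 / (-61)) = 6686524753693 / 387655488000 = 17.25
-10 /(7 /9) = -90 /7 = -12.86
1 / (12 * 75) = 0.00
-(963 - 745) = -218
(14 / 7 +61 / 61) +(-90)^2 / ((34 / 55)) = 222801 / 17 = 13105.94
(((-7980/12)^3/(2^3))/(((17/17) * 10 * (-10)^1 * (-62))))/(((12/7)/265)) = -21820708175/23808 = -916528.40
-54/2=-27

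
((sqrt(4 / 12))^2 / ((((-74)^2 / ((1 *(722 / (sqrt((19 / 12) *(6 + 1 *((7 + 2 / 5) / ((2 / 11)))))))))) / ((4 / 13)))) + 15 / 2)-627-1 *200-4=-1647 / 2 + 76 *sqrt(266190) / 24933597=-823.50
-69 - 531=-600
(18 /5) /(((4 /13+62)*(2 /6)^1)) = 13 /75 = 0.17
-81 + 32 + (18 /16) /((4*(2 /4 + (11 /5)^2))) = -69701 /1424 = -48.95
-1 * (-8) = 8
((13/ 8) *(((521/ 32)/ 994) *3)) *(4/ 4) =20319/ 254464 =0.08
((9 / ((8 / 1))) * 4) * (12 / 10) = 27 / 5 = 5.40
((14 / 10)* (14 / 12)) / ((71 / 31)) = 1519 / 2130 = 0.71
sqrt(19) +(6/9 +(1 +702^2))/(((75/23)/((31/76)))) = sqrt(19) +1054111321/17100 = 61648.30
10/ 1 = 10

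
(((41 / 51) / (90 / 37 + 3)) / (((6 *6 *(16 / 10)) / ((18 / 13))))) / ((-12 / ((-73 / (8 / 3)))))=553705 / 68230656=0.01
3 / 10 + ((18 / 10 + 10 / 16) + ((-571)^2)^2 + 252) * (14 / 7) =4252109357423 / 20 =212605467871.15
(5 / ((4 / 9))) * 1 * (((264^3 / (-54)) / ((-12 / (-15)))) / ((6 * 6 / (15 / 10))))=-199650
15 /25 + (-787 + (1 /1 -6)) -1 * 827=-8092 /5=-1618.40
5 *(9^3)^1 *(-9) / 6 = -10935 / 2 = -5467.50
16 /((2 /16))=128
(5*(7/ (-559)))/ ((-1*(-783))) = -35/ 437697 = -0.00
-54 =-54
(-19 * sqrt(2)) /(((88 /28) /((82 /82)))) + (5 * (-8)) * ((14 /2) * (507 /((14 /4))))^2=-41127840- 133 * sqrt(2) /22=-41127848.55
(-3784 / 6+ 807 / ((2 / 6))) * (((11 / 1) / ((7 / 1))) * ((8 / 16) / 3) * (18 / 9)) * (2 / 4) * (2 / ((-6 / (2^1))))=-59081 / 189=-312.60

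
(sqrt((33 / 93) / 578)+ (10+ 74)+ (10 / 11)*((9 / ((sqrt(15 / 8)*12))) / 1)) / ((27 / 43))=134.61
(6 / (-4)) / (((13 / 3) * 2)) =-9 / 52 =-0.17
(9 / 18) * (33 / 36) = 11 / 24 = 0.46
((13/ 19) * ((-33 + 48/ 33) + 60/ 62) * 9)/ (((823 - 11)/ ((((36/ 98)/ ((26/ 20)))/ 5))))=-844587/ 64446613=-0.01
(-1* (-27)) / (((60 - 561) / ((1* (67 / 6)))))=-201 / 334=-0.60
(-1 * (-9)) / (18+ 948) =3 / 322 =0.01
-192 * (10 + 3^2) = -3648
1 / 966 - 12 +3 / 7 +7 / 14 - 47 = -28048 / 483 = -58.07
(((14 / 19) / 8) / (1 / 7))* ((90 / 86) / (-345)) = -147 / 75164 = -0.00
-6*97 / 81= -194 / 27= -7.19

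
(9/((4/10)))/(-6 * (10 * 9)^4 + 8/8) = -45/787319998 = -0.00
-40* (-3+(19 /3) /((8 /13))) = -875 /3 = -291.67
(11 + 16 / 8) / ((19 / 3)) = 39 / 19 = 2.05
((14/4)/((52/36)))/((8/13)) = 63/16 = 3.94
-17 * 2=-34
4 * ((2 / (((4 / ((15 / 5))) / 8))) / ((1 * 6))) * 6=48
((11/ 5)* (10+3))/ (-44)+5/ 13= -69/ 260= -0.27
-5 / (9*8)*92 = -115 / 18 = -6.39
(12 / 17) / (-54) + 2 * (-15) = -4592 / 153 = -30.01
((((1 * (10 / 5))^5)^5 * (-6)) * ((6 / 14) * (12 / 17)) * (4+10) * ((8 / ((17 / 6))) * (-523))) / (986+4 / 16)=485193865494528 / 380035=1276708370.27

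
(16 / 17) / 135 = 16 / 2295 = 0.01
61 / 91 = 0.67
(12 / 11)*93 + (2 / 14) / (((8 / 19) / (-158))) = 14737 / 308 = 47.85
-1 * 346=-346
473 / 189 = 2.50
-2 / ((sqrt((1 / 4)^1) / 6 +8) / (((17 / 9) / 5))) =-136 / 1455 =-0.09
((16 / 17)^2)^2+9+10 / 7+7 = 10648314 / 584647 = 18.21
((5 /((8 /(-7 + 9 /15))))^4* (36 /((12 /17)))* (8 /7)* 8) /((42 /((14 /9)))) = 278528 /63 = 4421.08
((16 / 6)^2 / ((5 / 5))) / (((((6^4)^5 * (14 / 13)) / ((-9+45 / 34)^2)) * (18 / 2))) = 10933 / 924551065530925056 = 0.00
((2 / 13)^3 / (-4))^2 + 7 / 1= 33787667 / 4826809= 7.00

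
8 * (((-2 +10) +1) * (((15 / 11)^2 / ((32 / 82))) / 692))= 83025 / 167464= 0.50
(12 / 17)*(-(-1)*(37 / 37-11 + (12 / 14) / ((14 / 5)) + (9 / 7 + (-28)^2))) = 456048 / 833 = 547.48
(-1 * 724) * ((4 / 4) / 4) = -181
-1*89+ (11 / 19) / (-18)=-30449 / 342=-89.03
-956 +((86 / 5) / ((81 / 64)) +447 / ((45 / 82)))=-10358 / 81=-127.88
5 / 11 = 0.45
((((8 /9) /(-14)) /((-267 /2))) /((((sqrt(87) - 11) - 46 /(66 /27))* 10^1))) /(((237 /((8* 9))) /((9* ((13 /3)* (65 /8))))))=-2439008 /14330563107 - 81796* sqrt(87) /14330563107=-0.00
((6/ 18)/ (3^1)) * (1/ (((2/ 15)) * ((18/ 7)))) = 35/ 108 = 0.32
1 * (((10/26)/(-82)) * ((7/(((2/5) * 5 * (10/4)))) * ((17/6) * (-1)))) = 119/6396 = 0.02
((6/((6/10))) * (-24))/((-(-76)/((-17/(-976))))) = -255/4636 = -0.06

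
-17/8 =-2.12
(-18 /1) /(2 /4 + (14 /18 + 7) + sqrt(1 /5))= -241380 /110681 + 5832 * sqrt(5) /110681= -2.06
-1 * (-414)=414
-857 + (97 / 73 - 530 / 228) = -858.00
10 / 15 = 2 / 3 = 0.67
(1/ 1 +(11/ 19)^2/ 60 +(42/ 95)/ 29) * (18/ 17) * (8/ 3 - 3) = -128245/ 355946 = -0.36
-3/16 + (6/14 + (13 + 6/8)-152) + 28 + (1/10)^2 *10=-61549/560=-109.91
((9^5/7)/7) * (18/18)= 59049/49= 1205.08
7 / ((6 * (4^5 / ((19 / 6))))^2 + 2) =2527 / 1358955218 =0.00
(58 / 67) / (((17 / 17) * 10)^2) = 0.01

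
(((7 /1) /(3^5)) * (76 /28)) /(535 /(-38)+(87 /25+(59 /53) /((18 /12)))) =-956650 /120598551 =-0.01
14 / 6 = 7 / 3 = 2.33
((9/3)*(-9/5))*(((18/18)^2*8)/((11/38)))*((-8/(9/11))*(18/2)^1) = 65664/5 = 13132.80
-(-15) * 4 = 60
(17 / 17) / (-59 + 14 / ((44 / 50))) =-11 / 474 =-0.02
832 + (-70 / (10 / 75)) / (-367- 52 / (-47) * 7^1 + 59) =560279 / 672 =833.75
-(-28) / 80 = 7 / 20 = 0.35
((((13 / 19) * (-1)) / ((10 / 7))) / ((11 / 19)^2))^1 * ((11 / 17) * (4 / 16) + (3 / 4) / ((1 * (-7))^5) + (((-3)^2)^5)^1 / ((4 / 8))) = -168753.49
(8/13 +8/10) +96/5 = 268/13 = 20.62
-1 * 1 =-1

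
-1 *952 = -952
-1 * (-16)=16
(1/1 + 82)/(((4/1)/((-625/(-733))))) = 51875/2932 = 17.69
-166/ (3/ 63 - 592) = 3486/ 12431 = 0.28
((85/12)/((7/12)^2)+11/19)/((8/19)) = 19919/392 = 50.81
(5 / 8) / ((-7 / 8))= -5 / 7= -0.71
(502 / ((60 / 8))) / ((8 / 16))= 2008 / 15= 133.87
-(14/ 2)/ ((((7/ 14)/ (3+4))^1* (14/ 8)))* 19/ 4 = -266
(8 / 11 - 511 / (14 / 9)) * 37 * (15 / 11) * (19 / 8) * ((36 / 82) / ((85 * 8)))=-136871991 / 5397568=-25.36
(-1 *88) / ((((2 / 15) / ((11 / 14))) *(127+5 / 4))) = -4840 / 1197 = -4.04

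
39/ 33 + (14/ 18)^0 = 24/ 11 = 2.18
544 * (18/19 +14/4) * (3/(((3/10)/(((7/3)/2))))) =1608880/57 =28225.96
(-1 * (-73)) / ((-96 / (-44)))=803 / 24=33.46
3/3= 1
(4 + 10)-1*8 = 6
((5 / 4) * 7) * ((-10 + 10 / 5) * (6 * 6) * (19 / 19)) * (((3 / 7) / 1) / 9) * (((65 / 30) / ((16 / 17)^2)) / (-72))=18785 / 4608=4.08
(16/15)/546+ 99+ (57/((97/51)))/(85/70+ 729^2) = 15399270083419/155545024635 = 99.00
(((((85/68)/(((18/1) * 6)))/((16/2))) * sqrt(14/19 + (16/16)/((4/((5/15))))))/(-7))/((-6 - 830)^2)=-5 * sqrt(10659)/1927476891648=-0.00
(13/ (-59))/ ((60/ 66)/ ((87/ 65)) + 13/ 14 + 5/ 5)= -174174/ 2061401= -0.08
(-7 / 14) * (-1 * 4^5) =512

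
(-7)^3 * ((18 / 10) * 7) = -21609 / 5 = -4321.80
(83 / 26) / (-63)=-83 / 1638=-0.05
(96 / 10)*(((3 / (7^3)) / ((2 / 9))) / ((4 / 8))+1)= 10.36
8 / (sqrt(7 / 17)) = 8*sqrt(119) / 7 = 12.47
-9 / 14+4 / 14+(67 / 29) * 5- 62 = -20627 / 406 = -50.81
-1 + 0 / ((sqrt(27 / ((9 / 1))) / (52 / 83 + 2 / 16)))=-1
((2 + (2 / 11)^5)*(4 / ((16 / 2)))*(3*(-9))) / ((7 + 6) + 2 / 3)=-1.98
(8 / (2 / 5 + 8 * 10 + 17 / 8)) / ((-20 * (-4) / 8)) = 32 / 3301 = 0.01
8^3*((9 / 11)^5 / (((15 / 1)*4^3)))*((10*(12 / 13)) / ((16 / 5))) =1180980 / 2093663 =0.56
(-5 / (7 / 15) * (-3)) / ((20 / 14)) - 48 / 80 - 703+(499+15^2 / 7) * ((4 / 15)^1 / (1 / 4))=-4811 / 42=-114.55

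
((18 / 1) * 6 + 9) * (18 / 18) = 117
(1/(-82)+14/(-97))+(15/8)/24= -19955/254528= -0.08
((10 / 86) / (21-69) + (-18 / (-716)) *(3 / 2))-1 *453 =-167350531 / 369456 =-452.96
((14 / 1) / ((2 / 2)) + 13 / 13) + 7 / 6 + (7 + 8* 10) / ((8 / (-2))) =-67 / 12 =-5.58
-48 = -48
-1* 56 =-56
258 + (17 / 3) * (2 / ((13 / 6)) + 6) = 3864 / 13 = 297.23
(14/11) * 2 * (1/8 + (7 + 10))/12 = 959/264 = 3.63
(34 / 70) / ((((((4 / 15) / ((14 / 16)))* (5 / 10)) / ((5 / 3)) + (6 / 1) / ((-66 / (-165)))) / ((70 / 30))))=0.08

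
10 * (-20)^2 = 4000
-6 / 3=-2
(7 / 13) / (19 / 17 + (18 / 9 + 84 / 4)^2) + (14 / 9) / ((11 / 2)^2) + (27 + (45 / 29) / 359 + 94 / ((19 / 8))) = 560562742664741 / 8412347567052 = 66.64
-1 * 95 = -95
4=4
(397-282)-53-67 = -5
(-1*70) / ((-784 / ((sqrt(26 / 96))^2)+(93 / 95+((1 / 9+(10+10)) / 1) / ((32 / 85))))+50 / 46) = 572644800 / 23227153619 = 0.02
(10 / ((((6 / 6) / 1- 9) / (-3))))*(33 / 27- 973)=-21865 / 6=-3644.17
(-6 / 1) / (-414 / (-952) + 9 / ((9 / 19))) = -2856 / 9251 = -0.31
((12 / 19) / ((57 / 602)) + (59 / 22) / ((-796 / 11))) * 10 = 19061185 / 287356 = 66.33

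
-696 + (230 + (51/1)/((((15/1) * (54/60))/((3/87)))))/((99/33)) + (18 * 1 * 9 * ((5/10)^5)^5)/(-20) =-162706783008703/262731202560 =-619.29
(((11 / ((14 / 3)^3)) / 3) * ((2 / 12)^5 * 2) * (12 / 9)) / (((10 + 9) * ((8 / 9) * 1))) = 11 / 15015168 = 0.00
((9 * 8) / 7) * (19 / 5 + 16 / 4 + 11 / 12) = 3138 / 35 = 89.66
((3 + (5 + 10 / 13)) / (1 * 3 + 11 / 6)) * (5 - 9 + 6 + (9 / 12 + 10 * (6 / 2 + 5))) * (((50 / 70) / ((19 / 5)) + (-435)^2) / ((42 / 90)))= 1124585160750 / 18473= 60877234.92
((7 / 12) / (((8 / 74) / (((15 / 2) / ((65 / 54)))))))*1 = 33.62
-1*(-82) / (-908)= -41 / 454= -0.09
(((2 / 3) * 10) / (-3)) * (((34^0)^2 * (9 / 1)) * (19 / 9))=-380 / 9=-42.22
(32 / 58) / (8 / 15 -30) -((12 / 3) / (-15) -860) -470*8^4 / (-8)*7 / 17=9608434336 / 96135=99947.31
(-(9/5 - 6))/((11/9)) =189/55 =3.44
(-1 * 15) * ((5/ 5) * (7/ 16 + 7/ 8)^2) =-6615/ 256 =-25.84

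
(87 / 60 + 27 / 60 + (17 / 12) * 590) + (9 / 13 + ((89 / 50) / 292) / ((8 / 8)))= 477403031 / 569400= 838.43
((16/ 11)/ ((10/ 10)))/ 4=4/ 11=0.36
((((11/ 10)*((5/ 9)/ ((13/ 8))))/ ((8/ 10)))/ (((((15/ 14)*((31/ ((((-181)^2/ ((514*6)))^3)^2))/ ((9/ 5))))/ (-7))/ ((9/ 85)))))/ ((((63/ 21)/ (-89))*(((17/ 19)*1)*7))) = 160981967582864803543206894906127/ 1252561671675616876979558400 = 128522.19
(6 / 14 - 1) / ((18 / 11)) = -22 / 63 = -0.35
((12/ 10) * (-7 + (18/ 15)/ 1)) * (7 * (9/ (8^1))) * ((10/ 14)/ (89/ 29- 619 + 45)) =7569/ 110380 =0.07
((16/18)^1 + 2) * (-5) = -130/9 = -14.44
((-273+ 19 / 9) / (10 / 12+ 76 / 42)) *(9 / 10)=-17066 / 185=-92.25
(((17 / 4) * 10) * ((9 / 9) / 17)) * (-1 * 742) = -1855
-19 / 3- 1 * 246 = -757 / 3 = -252.33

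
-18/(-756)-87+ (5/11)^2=-440963/5082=-86.77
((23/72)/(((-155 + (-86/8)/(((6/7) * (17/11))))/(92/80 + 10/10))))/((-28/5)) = 16813/22361136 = 0.00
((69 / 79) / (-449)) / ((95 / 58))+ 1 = 3365743 / 3369745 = 1.00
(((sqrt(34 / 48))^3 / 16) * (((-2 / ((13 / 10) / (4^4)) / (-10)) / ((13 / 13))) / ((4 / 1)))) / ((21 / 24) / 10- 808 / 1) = -340 * sqrt(102) / 7562061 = -0.00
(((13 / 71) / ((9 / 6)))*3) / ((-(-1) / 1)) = 26 / 71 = 0.37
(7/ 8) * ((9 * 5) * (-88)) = -3465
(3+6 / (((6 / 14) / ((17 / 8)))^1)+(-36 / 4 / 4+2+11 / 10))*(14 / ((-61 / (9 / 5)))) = -21168 / 1525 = -13.88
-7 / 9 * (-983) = 6881 / 9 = 764.56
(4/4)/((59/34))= 0.58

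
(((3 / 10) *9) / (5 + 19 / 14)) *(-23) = -9.77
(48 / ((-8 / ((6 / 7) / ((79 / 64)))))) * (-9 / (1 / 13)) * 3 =808704 / 553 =1462.39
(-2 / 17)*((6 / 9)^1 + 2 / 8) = -11 / 102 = -0.11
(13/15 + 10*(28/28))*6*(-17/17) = -326/5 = -65.20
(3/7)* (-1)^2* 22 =66/7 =9.43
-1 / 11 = -0.09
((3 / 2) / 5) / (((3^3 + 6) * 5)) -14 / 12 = -1.16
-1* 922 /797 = -1.16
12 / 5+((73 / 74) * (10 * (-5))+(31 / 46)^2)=-46.47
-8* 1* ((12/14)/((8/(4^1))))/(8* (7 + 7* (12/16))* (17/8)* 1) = -96/5831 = -0.02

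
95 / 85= 19 / 17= 1.12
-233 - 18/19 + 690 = 8665/19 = 456.05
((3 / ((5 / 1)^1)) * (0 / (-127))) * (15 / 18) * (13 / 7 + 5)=0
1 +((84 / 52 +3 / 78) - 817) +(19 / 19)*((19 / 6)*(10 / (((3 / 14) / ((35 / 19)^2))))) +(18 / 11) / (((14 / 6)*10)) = -535446913 / 1711710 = -312.81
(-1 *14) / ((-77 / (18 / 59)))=36 / 649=0.06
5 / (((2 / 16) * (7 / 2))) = 80 / 7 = 11.43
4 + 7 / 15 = 67 / 15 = 4.47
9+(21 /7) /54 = 9.06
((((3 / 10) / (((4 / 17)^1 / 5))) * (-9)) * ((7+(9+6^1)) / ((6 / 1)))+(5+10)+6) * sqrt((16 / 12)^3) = -505 * sqrt(3) / 3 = -291.56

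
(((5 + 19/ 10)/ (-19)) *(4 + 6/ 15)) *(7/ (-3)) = 3.73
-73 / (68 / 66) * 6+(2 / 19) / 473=-64949015 / 152779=-425.12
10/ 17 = 0.59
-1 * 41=-41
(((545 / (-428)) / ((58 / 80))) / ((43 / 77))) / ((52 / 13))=-209825 / 266858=-0.79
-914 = -914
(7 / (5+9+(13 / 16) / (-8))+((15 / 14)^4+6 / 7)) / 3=183061523 / 205026192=0.89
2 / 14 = 1 / 7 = 0.14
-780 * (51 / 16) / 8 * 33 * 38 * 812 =-1265809545 / 4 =-316452386.25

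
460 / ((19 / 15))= 6900 / 19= 363.16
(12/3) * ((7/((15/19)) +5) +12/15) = 176/3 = 58.67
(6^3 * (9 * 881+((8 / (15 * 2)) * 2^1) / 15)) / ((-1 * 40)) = -5352099 / 125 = -42816.79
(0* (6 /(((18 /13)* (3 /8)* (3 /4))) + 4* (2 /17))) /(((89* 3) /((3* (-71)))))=0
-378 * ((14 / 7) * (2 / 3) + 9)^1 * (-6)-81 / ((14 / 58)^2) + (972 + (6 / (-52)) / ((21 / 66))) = 14662092 / 637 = 23017.41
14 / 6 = 7 / 3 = 2.33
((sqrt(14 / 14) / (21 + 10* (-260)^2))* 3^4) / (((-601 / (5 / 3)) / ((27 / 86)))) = -3645 / 34940821406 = -0.00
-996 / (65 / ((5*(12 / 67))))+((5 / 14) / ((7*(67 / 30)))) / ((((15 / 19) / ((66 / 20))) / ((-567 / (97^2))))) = -1575049383 / 114733346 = -13.73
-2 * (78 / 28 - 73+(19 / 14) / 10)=9811 / 70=140.16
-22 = -22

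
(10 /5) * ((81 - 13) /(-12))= -34 /3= -11.33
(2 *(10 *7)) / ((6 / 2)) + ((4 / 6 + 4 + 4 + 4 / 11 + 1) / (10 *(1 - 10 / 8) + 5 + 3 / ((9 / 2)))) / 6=29591 / 627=47.19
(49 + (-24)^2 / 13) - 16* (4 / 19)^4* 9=157600141 / 1694173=93.02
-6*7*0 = 0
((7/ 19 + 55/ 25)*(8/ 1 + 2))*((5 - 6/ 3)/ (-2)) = -732/ 19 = -38.53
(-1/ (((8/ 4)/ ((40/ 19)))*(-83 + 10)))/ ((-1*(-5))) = 4/ 1387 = 0.00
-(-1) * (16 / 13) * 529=651.08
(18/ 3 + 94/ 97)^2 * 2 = 913952/ 9409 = 97.14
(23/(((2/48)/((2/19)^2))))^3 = 10764582912/47045881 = 228.81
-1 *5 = -5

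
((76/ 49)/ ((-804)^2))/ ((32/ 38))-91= -11529475415/ 126697536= -91.00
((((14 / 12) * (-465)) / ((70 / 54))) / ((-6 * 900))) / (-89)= -31 / 35600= -0.00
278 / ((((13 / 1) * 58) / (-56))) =-20.65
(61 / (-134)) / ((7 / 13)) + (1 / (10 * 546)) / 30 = -9278033 / 10974600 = -0.85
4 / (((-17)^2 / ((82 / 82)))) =4 / 289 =0.01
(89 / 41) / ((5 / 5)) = 89 / 41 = 2.17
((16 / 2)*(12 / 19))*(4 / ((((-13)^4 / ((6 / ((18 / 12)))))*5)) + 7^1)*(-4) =-383865984 / 2713295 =-141.48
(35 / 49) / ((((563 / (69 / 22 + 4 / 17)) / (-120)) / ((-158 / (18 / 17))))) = 9961900 / 130053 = 76.60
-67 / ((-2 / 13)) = 871 / 2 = 435.50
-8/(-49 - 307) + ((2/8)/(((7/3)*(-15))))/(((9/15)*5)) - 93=-3475589/37380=-92.98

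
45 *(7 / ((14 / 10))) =225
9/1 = 9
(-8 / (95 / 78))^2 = 43.14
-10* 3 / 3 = -10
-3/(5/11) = -33/5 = -6.60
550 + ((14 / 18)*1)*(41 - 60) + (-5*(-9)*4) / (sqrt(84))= 30*sqrt(21) / 7 + 4817 / 9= 554.86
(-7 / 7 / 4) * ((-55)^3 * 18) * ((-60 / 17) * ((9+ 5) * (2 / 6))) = -209632500 / 17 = -12331323.53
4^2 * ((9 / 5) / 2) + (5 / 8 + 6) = 841 / 40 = 21.02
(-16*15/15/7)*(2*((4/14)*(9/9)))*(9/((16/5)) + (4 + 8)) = -948/49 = -19.35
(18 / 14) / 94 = 9 / 658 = 0.01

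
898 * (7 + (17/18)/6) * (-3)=-347077/18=-19282.06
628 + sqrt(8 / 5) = 2* sqrt(10) / 5 + 628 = 629.26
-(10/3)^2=-100/9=-11.11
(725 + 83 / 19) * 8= 110864 / 19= 5834.95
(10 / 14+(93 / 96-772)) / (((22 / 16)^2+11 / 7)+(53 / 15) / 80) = -25882650 / 117809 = -219.70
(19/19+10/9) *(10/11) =190/99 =1.92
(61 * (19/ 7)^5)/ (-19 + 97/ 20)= -3020840780/ 4756381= -635.11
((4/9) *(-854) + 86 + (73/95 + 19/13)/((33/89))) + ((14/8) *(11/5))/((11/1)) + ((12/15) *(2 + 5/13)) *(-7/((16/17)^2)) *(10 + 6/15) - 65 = -4978375729/9781200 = -508.97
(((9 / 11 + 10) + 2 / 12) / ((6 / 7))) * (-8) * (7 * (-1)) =71050 / 99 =717.68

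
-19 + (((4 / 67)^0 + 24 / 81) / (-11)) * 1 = -5678 / 297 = -19.12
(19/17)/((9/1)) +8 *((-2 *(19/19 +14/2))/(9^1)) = -719/51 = -14.10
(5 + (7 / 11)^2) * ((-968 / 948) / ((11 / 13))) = -5668 / 869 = -6.52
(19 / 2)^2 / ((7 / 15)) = 5415 / 28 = 193.39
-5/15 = -1/3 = -0.33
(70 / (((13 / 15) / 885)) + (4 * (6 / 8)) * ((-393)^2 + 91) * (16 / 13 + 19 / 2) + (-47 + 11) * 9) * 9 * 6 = 272492424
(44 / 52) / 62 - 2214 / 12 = -74348 / 403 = -184.49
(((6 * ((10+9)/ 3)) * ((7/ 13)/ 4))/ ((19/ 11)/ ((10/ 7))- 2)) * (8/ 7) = -8360/ 1131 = -7.39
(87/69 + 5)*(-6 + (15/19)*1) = -14256/437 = -32.62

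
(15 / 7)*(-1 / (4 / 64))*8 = -1920 / 7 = -274.29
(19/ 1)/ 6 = 19/ 6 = 3.17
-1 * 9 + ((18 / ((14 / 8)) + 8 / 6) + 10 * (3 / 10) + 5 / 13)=1639 / 273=6.00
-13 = -13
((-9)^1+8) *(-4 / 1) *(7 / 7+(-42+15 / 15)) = -160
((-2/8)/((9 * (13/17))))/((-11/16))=68/1287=0.05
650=650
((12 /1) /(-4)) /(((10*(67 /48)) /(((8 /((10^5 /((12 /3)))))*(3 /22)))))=-108 /11515625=-0.00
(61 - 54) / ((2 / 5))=17.50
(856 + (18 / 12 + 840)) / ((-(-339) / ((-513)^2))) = 297819585 / 226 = 1317785.77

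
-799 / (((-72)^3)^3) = 799 / 51998697814228992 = 0.00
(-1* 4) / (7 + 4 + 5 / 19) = -38 / 107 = -0.36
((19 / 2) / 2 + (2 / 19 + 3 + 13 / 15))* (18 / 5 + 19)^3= 14346724871 / 142500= 100678.77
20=20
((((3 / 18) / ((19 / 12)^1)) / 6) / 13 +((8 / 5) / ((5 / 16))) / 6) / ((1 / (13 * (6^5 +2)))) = 123149074 / 1425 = 86420.40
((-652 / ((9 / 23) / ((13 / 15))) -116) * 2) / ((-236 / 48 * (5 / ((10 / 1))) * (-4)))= -842432 / 2655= -317.30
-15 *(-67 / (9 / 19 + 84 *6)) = 1273 / 639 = 1.99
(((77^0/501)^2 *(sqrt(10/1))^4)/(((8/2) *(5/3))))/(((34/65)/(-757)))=-246025/2844678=-0.09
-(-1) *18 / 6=3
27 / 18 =3 / 2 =1.50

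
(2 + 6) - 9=-1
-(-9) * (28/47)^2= 7056/2209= 3.19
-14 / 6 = -7 / 3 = -2.33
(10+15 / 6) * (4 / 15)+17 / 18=77 / 18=4.28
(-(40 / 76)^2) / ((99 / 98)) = -9800 / 35739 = -0.27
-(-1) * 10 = 10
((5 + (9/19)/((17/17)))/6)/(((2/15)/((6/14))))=390/133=2.93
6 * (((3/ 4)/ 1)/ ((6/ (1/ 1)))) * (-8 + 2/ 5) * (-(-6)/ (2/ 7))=-1197/ 10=-119.70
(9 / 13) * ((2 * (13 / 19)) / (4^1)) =9 / 38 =0.24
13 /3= 4.33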